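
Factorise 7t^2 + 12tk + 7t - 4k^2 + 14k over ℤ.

(7t - 2k + 7)(t + 2k)

Group: t(7t - 2k + 7) + 2k(7t - 2k + 7); both groups contain (7t - 2k + 7).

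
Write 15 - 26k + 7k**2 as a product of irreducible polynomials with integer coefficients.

Need a pair with product 7·15 = 105 and sum -26: that's -5 and -21.
Split the middle term: 7k**2 - 5k - 21k + 15 = k(7k - 5) - 3(7k - 5).

(7k - 5)(k - 3)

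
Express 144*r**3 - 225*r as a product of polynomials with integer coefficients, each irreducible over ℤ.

Pull out the common factor 9*r; 16*r**2 - 25 is a difference of squares.

9*r*(4*r + 5)*(4*r - 5)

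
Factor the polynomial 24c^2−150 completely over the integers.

Every term has a factor of 6. Then 4c^2−25 = (2c)² − (5)².

6(2c+5)(2c−5)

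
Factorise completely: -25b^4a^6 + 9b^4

Pull out the common factor b^4, leaving -25a^6 + 9.
Recognize a difference of squares with the parts 3 and 5a^3.

-b^4(5a^3 + 3)(5a^3 - 3)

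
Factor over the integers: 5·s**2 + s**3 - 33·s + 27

(s + 9)·(s - 1)·(s - 3)

Among the possible rational roots, s = -9 is a root, so (s + 9) is a factor; dividing leaves s**2 - 4·s + 3.
The remaining quadratic factors as (s - 3)(s - 1).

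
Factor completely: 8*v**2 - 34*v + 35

Need a pair with product 8·35 = 280 and sum -34: that's -14 and -20.
Split the middle term: 8*v**2 - 14*v - 20*v + 35 = 2*v*(4*v - 7) - 5*(4*v - 7).

(2*v - 5)*(4*v - 7)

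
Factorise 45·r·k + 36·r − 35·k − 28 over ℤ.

Group as (45·r·k + 36·r) + (−35·k − 28) = 9·r·(5·k + 4) − 7·(5·k + 4).
Both groups share the factor (5·k + 4).

(5·k + 4)·(9·r − 7)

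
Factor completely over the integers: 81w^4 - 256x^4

(3w + 4x)(3w - 4x)(9w^2 + 16x^2)

Write as (9w^2)² − (16x^2)², then factor 9w^2 - 16x^2 once more.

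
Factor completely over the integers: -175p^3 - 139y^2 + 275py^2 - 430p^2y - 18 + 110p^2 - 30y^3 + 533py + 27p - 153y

Group: 5p(-35p^2 + 19py + 36p - 2y^2 - 9y - 9) + (15y + 2)(-35p^2 + 19py + 36p - 2y^2 - 9y - 9); both groups contain (-35p^2 + 19py + 36p - 2y^2 - 9y - 9), so (5p + 15y + 2) is a factor with cofactor -35p^2 + 19py + 36p - 2y^2 - 9y - 9.
The cofactor groups again: -35p^2 + 19py + 36p - 2y^2 - 9y - 9 = -7p(5p - 2y - 3) + (y + 3)(5p - 2y - 3); both groups contain (5p - 2y - 3), giving -(7p - y - 3)(5p - 2y - 3).

-(5p + 15y + 2)(5p - 2y - 3)(7p - y - 3)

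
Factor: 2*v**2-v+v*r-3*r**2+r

(v-r)*(2*v+3*r-1)

Group: v*(2*v+3*r-1) - r*(2*v+3*r-1); both groups contain (2*v+3*r-1).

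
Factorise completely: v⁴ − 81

(v + 3)*(v − 3)*(v² + 9)

(v)⁴ − (3)⁴ = ((v)² − (3)²)((v)² + (3)²); the first factor splits again, the second (v² + 9) is irreducible.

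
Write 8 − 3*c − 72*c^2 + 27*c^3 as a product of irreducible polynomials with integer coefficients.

(3*c + 1)*(3*c − 1)*(3*c − 8)

Group as (27*c^3 − 3*c) + (−72*c^2 + 8) = 3*c*(9*c^2 − 1) − 8*(9*c^2 − 1).
Both groups share the factor (9*c^2 − 1).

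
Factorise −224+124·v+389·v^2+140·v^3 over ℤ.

Testing divisors of the constant over divisors of the leading coefficient, v = 4/7 is a root, so (7·v−4) divides it; the quotient is 20·v^2+67·v+56.
The remaining quadratic factors as (4·v+7)(5·v+8).

(4·v+7)·(5·v+8)·(7·v−4)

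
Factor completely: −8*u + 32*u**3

Every term has a factor of 8*u. Then 4*u**2 − 1 = (2*u)² − (1)².

8*u*(2*u + 1)*(2*u − 1)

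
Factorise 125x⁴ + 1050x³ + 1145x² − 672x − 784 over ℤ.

(5x + 4)(5x + 7)(5x − 4)(x + 7)

Among the possible rational roots, x = −7 is a root, so (x + 7) divides it; the quotient is 125x³ + 175x² − 80x − 112.
Continuing, x = 4/5 is a root, so (5x − 4) divides it; the quotient is 25x² + 55x + 28.
The remaining quadratic factors as (5x + 7)(5x + 4).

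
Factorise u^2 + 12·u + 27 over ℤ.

(u + 3)·(u + 9)

Two integers with product 27 and sum 12 are 3 and 9.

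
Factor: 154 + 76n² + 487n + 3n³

By the rational root theorem, n = −1/3 is a root, so (3n + 1) divides it; the quotient is n² + 25n + 154.
The remaining quadratic factors as (n + 11)(n + 14).

(3n + 1)(n + 11)(n + 14)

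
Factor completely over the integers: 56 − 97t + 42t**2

(6t − 7)(7t − 8)

Need a pair with product 42·56 = 2352 and sum −97: that's −48 and −49.
Split the middle term: 42t**2 − 48t − 49t + 56 = 6t(7t − 8) − 7(7t − 8).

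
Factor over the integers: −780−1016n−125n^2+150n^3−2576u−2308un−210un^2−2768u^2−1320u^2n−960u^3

−(12u−3n+10)(10u+10n+13)(8u+5n+6)

Group: 8u(−120u^2−90un−256u+30n^2−61n−130) + (5n+6)(−120u^2−90un−256u+30n^2−61n−130); both groups contain (−120u^2−90un−256u+30n^2−61n−130), so (8u+5n+6) is a factor with cofactor −120u^2−90un−256u+30n^2−61n−130.
The cofactor groups again: −120u^2−90un−256u+30n^2−61n−130 = −10u(12u−3n+10) + (−10n−13)(12u−3n+10); both groups contain (12u−3n+10), giving −(10u+10n+13)(12u−3n+10).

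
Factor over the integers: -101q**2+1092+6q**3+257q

Among the possible rational roots, q = 7 is a root, so (q-7) divides it; the quotient is 6q**2-59q-156.
The remaining quadratic factors as (6q+13)(q-12).

(6q+13)(q-12)(q-7)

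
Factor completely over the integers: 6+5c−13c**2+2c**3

(2c+1)(c−1)(c−6)

Trying the rational-root candidates, c = 1 is a root, giving the factor (c−1) and quotient 2c**2−11c−6.
The remaining quadratic factors as (c−6)(2c+1).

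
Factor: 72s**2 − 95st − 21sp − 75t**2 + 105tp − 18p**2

(9s + 5t − 6p)(8s − 15t + 3p)

Group: 8s(9s + 5t − 6p) + (−15t + 3p)(9s + 5t − 6p); both groups contain (9s + 5t − 6p).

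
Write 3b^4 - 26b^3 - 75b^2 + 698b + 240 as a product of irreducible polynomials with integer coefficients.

Testing divisors of the constant over divisors of the leading coefficient, b = 6 is a root, so (b - 6) is a factor; dividing leaves 3b^3 - 8b^2 - 123b - 40.
Next, b = -1/3 is a root, giving the factor (3b + 1) and quotient b^2 - 3b - 40.
The remaining quadratic factors as (b - 8)(b + 5).

(3b + 1)(b + 5)(b - 6)(b - 8)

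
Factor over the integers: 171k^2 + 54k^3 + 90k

Pull out the common factor 9k, then factor the remaining trinomial.

9k(2k + 5)(3k + 2)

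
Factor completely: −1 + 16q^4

(2q + 1)(2q − 1)(4q^2 + 1)

Write as (4q^2)² − (1)², then factor 4q^2 − 1 once more.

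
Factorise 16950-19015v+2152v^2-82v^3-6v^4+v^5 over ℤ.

Among the possible rational roots, v = 1 is a root, so (v-1) divides it; the quotient is v^4-5v^3-87v^2+2065v-16950.
Then v = 10 is a root, so (v-10) is a factor; dividing leaves v^3+5v^2-37v+1695.
Next, v = -15 is a root, so (v+15) is a factor; dividing leaves v^2-10v+113.
The quadratic v^2-10v+113 has discriminant -352 < 0 and is irreducible over ℤ.

(v+15)(v-1)(v-10)(v^2-10v+113)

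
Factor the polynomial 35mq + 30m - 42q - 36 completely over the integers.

Group as (35mq + 30m) + (-42q - 36) = 5m(7q + 6) - 6(7q + 6).
Both groups share the factor (7q + 6).

(5m - 6)(7q + 6)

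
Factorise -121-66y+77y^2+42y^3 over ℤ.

(6y+11)(7y^2-11)

Group as (42y^3-66y) + (77y^2-121) = 6y(7y^2-11) + 11(7y^2-11).
Both groups share the factor (7y^2-11).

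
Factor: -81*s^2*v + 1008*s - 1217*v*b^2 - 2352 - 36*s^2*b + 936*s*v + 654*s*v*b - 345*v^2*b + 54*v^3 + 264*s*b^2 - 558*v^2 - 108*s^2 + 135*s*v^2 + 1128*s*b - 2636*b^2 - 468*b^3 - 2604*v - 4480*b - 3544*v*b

-(3*s - 6*v - 13*b - 14)*(3*s + v - 9*b - 14)*(9*v + 4*b + 12)

Group: 9*v*(-9*s^2 + 15*s*v + 66*s*b + 84*s + 6*v^2 - 41*v*b - 70*v - 117*b^2 - 308*b - 196) + (4*b + 12)*(-9*s^2 + 15*s*v + 66*s*b + 84*s + 6*v^2 - 41*v*b - 70*v - 117*b^2 - 308*b - 196); both groups contain (-9*s^2 + 15*s*v + 66*s*b + 84*s + 6*v^2 - 41*v*b - 70*v - 117*b^2 - 308*b - 196), so (9*v + 4*b + 12) is a factor with cofactor -9*s^2 + 15*s*v + 66*s*b + 84*s + 6*v^2 - 41*v*b - 70*v - 117*b^2 - 308*b - 196.
The cofactor groups again: -9*s^2 + 15*s*v + 66*s*b + 84*s + 6*v^2 - 41*v*b - 70*v - 117*b^2 - 308*b - 196 = -3*s*(3*s + v - 9*b - 14) + (6*v + 13*b + 14)*(3*s + v - 9*b - 14); both groups contain (3*s + v - 9*b - 14), giving -(3*s - 6*v - 13*b - 14)*(3*s + v - 9*b - 14).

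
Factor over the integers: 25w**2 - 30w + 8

(5w - 2)(5w - 4)

Need a pair with product 25·8 = 200 and sum -30: that's -10 and -20.
Split the middle term: 25w**2 - 10w - 20w + 8 = 5w(5w - 2) - 4(5w - 2).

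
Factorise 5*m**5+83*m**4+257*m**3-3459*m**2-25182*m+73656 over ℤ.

(5*m-12)*(m+11)*(m-6)*(m**2+14*m+93)

Trying the rational-root candidates, m = 6 is a root, so (m-6) divides it; the quotient is 5*m**4+113*m**3+935*m**2+2151*m-12276.
Continuing, m = -11 is a root, so (m+11) divides it; the quotient is 5*m**3+58*m**2+297*m-1116.
Then m = 12/5 is a root, so (5*m-12) divides it; the quotient is m**2+14*m+93.
The quadratic m**2+14*m+93 has discriminant -176 < 0 and is irreducible over ℤ.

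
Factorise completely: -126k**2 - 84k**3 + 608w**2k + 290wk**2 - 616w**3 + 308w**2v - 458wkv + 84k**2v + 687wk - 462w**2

Group: 4w(-154w**2 + 229wk - 42k**2) + (2k - 2v + 3)(-154w**2 + 229wk - 42k**2); both groups contain (-154w**2 + 229wk - 42k**2), so (4w + 2k - 2v + 3) is a factor with cofactor -154w**2 + 229wk - 42k**2.
The cofactor groups again: -154w**2 + 229wk - 42k**2 = -11w(14w - 3k) + 14k(14w - 3k); both groups contain (14w - 3k), giving -(11w - 14k)(14w - 3k).

-(11w - 14k)(14w - 3k)(4w + 2k - 2v + 3)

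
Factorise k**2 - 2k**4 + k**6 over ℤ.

Pull out the common factor k**2, leaving k**4 - 2k**2 + 1.
Recognize a perfect-square trinomial with the parts 1 and k**2.
-k**2 + 1 is again a difference of squares: (-k + 1)(k + 1).

k**2(k + 1)**2(k - 1)**2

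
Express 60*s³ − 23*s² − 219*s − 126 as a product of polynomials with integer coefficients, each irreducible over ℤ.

(3*s − 7)*(4*s + 3)*(5*s + 6)

Among the possible rational roots, s = −6/5 is a root, so (5*s + 6) divides it; the quotient is 12*s² − 19*s − 21.
The remaining quadratic factors as (3*s − 7)(4*s + 3).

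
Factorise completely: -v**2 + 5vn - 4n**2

Group: -v(v - n) + 4n(v - n); both groups contain (v - n).

-(v - 4n)(v - n)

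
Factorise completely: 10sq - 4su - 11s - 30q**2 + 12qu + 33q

(s - 3q)(10q - 4u - 11)

Group: s(10q - 4u - 11) - 3q(10q - 4u - 11); both groups contain (10q - 4u - 11).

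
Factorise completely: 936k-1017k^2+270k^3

9k(5k-8)(6k-13)

Pull out the common factor 9k, then factor the remaining trinomial.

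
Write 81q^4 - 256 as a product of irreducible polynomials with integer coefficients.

(3q)⁴ − (4)⁴ = ((3q)² − (4)²)((3q)² + (4)²); the first factor splits again, the second (9q^2 + 16) is irreducible.

(3q + 4)(3q - 4)(9q^2 + 16)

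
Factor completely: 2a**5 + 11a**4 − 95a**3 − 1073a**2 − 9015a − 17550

Testing divisors of the constant over divisors of the leading coefficient, a = −5/2 is a root, so (2a + 5) divides it; the quotient is a**4 + 3a**3 − 55a**2 − 399a − 3510.
Next, a = −9 is a root, giving the factor (a + 9) and quotient a**3 − 6a**2 − a − 390.
Next, a = 10 is a root, giving the factor (a − 10) and quotient a**2 + 4a + 39.
The quadratic a**2 + 4a + 39 has discriminant −140 < 0 and is irreducible over ℤ.

(2a + 5)(a + 9)(a − 10)(a**2 + 4a + 39)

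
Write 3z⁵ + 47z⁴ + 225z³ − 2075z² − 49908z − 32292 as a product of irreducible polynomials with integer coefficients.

Trying the rational-root candidates, z = −13 is a root, so (z + 13) divides it; the quotient is 3z⁴ + 8z³ + 121z² − 3648z − 2484.
Then z = 9 is a root, giving the factor (z − 9) and quotient 3z³ + 35z² + 436z + 276.
Then z = −2/3 is a root, giving the factor (3z + 2) and quotient z² + 11z + 138.
The quadratic z² + 11z + 138 has discriminant −431 < 0 and is irreducible over ℤ.

(3z + 2)(z + 13)(z − 9)(z² + 11z + 138)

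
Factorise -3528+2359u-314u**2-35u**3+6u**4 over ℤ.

(2u-9)(3u-7)(u+8)(u-7)

By the rational root theorem, u = 7/3 is a root, giving the factor (3u-7) and quotient 2u**3-7u**2-121u+504.
Then u = -8 is a root, so (u+8) divides it; the quotient is 2u**2-23u+63.
The remaining quadratic factors as (u-7)(2u-9).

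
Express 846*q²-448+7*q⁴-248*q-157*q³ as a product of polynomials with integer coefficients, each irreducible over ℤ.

(7*q+4)*(q-1)*(q-14)*(q-8)

Trying the rational-root candidates, q = -4/7 is a root, giving the factor (7*q+4) and quotient q³-23*q²+134*q-112.
Continuing, q = 1 is a root, so (q-1) is a factor; dividing leaves q²-22*q+112.
The remaining quadratic factors as (q-8)(q-14).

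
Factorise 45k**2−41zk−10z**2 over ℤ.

−(10z−9k)(z+5k)

Group: −10z(z+5k) + 9k(z+5k); both groups contain (z+5k).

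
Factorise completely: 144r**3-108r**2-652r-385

(4r-11)(6r+5)(6r+7)

Testing divisors of the constant over divisors of the leading coefficient, r = 11/4 is a root, so (4r-11) is a factor; dividing leaves 36r**2+72r+35.
The remaining quadratic factors as (6r+5)(6r+7).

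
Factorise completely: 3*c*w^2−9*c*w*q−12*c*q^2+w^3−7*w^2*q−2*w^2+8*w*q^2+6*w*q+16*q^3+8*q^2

(w−4*q)*(3*c+w−4*q−2)*(w+q)

Group: w*(3*c*w−12*c*q+w^2−8*w*q−2*w+16*q^2+8*q) + q*(3*c*w−12*c*q+w^2−8*w*q−2*w+16*q^2+8*q); both groups contain (3*c*w−12*c*q+w^2−8*w*q−2*w+16*q^2+8*q), so (w+q) is a factor with cofactor 3*c*w−12*c*q+w^2−8*w*q−2*w+16*q^2+8*q.
The cofactor groups again: 3*c*w−12*c*q+w^2−8*w*q−2*w+16*q^2+8*q = w*(3*c+w−4*q−2) − 4*q*(3*c+w−4*q−2); both groups contain (3*c+w−4*q−2), giving (w−4*q)*(3*c+w−4*q−2).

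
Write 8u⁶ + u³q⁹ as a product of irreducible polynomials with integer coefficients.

Pull out the common factor u³, leaving 8u³ + q⁹.
Recognize a sum of cubes with the parts q³ and 2u.

u³(2u + q³)(4u² - 2uq³ + q⁶)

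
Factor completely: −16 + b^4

(b + 2)*(b − 2)*(b^2 + 4)

(b)⁴ − (2)⁴ = ((b)² − (2)²)((b)² + (2)²); the first factor splits again, the second (b^2 + 4) is irreducible.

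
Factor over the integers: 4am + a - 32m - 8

(4m + 1)(a - 8)

Group as (4am + a) + (-32m - 8) = a(4m + 1) - 8(4m + 1).
Both groups share the factor (4m + 1).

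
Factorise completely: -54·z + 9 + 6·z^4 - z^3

(6·z - 1)·(z^3 - 9)

Group as (6·z^4 - 54·z) + (-z^3 + 9) = 6·z·(z^3 - 9) - (z^3 - 9).
Both groups share the factor (z^3 - 9).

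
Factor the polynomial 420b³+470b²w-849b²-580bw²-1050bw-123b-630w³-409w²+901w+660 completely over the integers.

(12b-14w-15)(5b+5w+4)(7b+9w-11)

Group: 5b(84b²+10bw-237b-126w²+19w+165) + (5w+4)(84b²+10bw-237b-126w²+19w+165); both groups contain (84b²+10bw-237b-126w²+19w+165), so (5b+5w+4) is a factor with cofactor 84b²+10bw-237b-126w²+19w+165.
The cofactor groups again: 84b²+10bw-237b-126w²+19w+165 = 7b(12b-14w-15) + (9w-11)(12b-14w-15); both groups contain (12b-14w-15), giving (7b+9w-11)(12b-14w-15).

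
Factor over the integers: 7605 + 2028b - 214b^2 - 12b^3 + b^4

(b + 13)(b + 3)(b - 13)(b - 15)

Testing divisors of the constant over divisors of the leading coefficient, b = 15 is a root, so (b - 15) is a factor; dividing leaves b^3 + 3b^2 - 169b - 507.
Then b = -3 is a root, giving the factor (b + 3) and quotient b^2 - 169.
The remaining quadratic factors as (b + 13)(b - 13).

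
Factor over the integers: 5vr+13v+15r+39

Group as (5vr+13v) + (15r+39) = v(5r+13) + 3(5r+13).
Both groups share the factor (5r+13).

(5r+13)(v+3)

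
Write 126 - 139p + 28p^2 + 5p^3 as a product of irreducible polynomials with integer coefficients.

Testing divisors of the constant over divisors of the leading coefficient, p = 2 is a root, giving the factor (p - 2) and quotient 5p^2 + 38p - 63.
The remaining quadratic factors as (p + 9)(5p - 7).

(5p - 7)(p + 9)(p - 2)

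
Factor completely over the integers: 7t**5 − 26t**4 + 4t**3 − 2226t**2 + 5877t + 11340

(7t + 9)(t − 4)(t − 7)(t**2 + 6t + 45)

By the rational root theorem, t = 4 is a root, so (t − 4) divides it; the quotient is 7t**4 + 2t**3 + 12t**2 − 2178t − 2835.
Next, t = 7 is a root, so (t − 7) is a factor; dividing leaves 7t**3 + 51t**2 + 369t + 405.
Next, t = −9/7 is a root, so (7t + 9) divides it; the quotient is t**2 + 6t + 45.
The quadratic t**2 + 6t + 45 has discriminant −144 < 0 and is irreducible over ℤ.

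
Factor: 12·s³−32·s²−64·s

4·s·(3·s+4)·(s−4)

Pull out the common factor 4·s, then factor the remaining trinomial.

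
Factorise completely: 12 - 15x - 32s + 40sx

(5x - 4)(8s - 3)

Group as (40sx - 32s) + (-15x + 12) = 8s(5x - 4) - 3(5x - 4).
Both groups share the factor (5x - 4).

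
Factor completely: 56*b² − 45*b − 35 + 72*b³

(9*b + 7)*(8*b² − 5)

Group as (72*b³ − 45*b) + (56*b² − 35) = 9*b*(8*b² − 5) + 7*(8*b² − 5).
Both groups share the factor (8*b² − 5).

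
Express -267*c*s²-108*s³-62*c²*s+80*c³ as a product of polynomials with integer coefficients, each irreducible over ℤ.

(2*c+s)*(5*c-12*s)*(8*c+9*s)

Group: 2*c*(40*c²-51*c*s-108*s²) + s*(40*c²-51*c*s-108*s²); both groups contain (40*c²-51*c*s-108*s²), so (2*c+s) is a factor with cofactor 40*c²-51*c*s-108*s².
The cofactor groups again: 40*c²-51*c*s-108*s² = 5*c*(8*c+9*s) - 12*s*(8*c+9*s); both groups contain (8*c+9*s), giving (5*c-12*s)*(8*c+9*s).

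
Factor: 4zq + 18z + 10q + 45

(2q + 9)(2z + 5)

Group as (4zq + 18z) + (10q + 45) = 2z(2q + 9) + 5(2q + 9).
Both groups share the factor (2q + 9).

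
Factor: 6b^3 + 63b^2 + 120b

Pull out the common factor 3b, then factor the remaining trinomial.

3b(2b + 5)(b + 8)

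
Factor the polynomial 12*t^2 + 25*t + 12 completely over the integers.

(3*t + 4)*(4*t + 3)

Need a pair with product 12·12 = 144 and sum 25: that's 16 and 9.
Split the middle term: 12*t^2 + 16*t + 9*t + 12 = 4*t*(3*t + 4) + 3*(3*t + 4).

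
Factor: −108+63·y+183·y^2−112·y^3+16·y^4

By the rational root theorem, y = 4 is a root, so (y−4) is a factor; dividing leaves 16·y^3−48·y^2−9·y+27.
Continuing, y = −3/4 is a root, so (4·y+3) divides it; the quotient is 4·y^2−15·y+9.
The remaining quadratic factors as (4·y−3)(y−3).

(4·y+3)·(4·y−3)·(y−3)·(y−4)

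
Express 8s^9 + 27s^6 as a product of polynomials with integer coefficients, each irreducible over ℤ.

Every term has a factor of s^6; factoring it out leaves 8s^3 + 27.
Recognize a sum of cubes with the parts 3 and 2s.

s^6(2s + 3)(4s^2 - 6s + 9)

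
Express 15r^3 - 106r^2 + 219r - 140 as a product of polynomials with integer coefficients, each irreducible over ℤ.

Among the possible rational roots, r = 4 is a root, so (r - 4) divides it; the quotient is 15r^2 - 46r + 35.
The remaining quadratic factors as (5r - 7)(3r - 5).

(3r - 5)(5r - 7)(r - 4)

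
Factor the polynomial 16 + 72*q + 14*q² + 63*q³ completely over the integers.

Group as (63*q³ + 72*q) + (14*q² + 16) = 9*q*(7*q² + 8) + 2*(7*q² + 8).
Both groups share the factor (7*q² + 8).

(9*q + 2)*(7*q² + 8)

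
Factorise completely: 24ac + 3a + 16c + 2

Group as (24ac + 3a) + (16c + 2) = 3a(8c + 1) + 2(8c + 1).
Both groups share the factor (8c + 1).

(3a + 2)(8c + 1)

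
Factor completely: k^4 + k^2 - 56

Substitute u = k^2 to get a quadratic in u, then factor.
k^2 + 8 is irreducible over ℤ (always positive, so no real roots).
k^2 - 7 is irreducible over ℤ (7 is not a perfect square).

(k^2 + 8)(k^2 - 7)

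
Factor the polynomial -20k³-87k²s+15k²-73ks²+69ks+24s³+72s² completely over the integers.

-(4k-s-3)(5k+8s)(k+3s)

Group: 4k(-5k²-23ks-24s²) + (-s-3)(-5k²-23ks-24s²); both groups contain (-5k²-23ks-24s²), so (4k-s-3) is a factor with cofactor -5k²-23ks-24s².
The cofactor groups again: -5k²-23ks-24s² = -5k(k+3s) - 8s(k+3s); both groups contain (k+3s), giving -(5k+8s)(k+3s).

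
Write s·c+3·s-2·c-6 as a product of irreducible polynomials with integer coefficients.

(c+3)·(s-2)

Group as (s·c+3·s) + (-2·c-6) = s·(c+3) - 2·(c+3).
Both groups share the factor (c+3).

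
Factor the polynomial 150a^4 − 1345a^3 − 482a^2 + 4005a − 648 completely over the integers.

By the rational root theorem, a = 8/5 is a root, so (5a − 8) divides it; the quotient is 30a^3 − 221a^2 − 450a + 81.
Continuing, a = 9 is a root, giving the factor (a − 9) and quotient 30a^2 + 49a − 9.
The remaining quadratic factors as (6a − 1)(5a + 9).

(5a + 9)(5a − 8)(6a − 1)(a − 9)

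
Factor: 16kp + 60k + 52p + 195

(4k + 13)(4p + 15)

Group as (16kp + 60k) + (52p + 195) = 4k(4p + 15) + 13(4p + 15).
Both groups share the factor (4p + 15).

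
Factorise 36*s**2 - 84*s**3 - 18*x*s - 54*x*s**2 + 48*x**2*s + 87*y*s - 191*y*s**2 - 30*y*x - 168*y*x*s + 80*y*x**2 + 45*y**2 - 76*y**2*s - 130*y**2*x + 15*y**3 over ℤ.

Group: y*(15*y**2 - 10*y*x + 29*y*s - 6*x*s + 12*s**2) + (-8*x - 7*s + 3)*(15*y**2 - 10*y*x + 29*y*s - 6*x*s + 12*s**2); both groups contain (15*y**2 - 10*y*x + 29*y*s - 6*x*s + 12*s**2), so (y - 8*x - 7*s + 3) is a factor with cofactor 15*y**2 - 10*y*x + 29*y*s - 6*x*s + 12*s**2.
The cofactor groups again: 15*y**2 - 10*y*x + 29*y*s - 6*x*s + 12*s**2 = 3*y*(5*y + 3*s) + (-2*x + 4*s)*(5*y + 3*s); both groups contain (5*y + 3*s), giving (3*y - 2*x + 4*s)*(5*y + 3*s).

(y - 8*x - 7*s + 3)*(5*y + 3*s)*(3*y - 2*x + 4*s)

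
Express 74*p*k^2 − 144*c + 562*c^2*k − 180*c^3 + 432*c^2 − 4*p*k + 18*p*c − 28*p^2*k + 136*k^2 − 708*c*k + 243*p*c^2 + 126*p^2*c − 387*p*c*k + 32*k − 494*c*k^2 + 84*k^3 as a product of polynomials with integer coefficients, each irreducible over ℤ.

(7*p − 4*c + 6*k + 8)*(2*p + 5*c − 7*k − 2)*(9*c − 2*k)

Group: 9*c*(14*p^2 + 27*p*c − 37*p*k + 2*p − 20*c^2 + 58*c*k + 48*c − 42*k^2 − 68*k − 16) − 2*k*(14*p^2 + 27*p*c − 37*p*k + 2*p − 20*c^2 + 58*c*k + 48*c − 42*k^2 − 68*k − 16); both groups contain (14*p^2 + 27*p*c − 37*p*k + 2*p − 20*c^2 + 58*c*k + 48*c − 42*k^2 − 68*k − 16), so (9*c − 2*k) is a factor with cofactor 14*p^2 + 27*p*c − 37*p*k + 2*p − 20*c^2 + 58*c*k + 48*c − 42*k^2 − 68*k − 16.
The cofactor groups again: 14*p^2 + 27*p*c − 37*p*k + 2*p − 20*c^2 + 58*c*k + 48*c − 42*k^2 − 68*k − 16 = 7*p*(2*p + 5*c − 7*k − 2) + (−4*c + 6*k + 8)*(2*p + 5*c − 7*k − 2); both groups contain (2*p + 5*c − 7*k − 2), giving (7*p − 4*c + 6*k + 8)*(2*p + 5*c − 7*k − 2).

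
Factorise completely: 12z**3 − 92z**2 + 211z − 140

(2z − 5)(6z − 7)(z − 4)

By the rational root theorem, z = 7/6 is a root, so (6z − 7) is a factor; dividing leaves 2z**2 − 13z + 20.
The remaining quadratic factors as (z − 4)(2z − 5).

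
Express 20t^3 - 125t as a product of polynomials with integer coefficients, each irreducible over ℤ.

Every term has a factor of 5t. Then 4t^2 - 25 = (2t)² − (5)².

5t(2t + 5)(2t - 5)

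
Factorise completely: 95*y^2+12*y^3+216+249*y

Trying the rational-root candidates, y = -9/4 is a root, so (4*y+9) is a factor; dividing leaves 3*y^2+17*y+24.
The remaining quadratic factors as (y+3)(3*y+8).

(3*y+8)*(4*y+9)*(y+3)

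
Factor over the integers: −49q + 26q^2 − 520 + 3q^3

(3q − 13)(q + 5)(q + 8)

Testing divisors of the constant over divisors of the leading coefficient, q = 13/3 is a root, giving the factor (3q − 13) and quotient q^2 + 13q + 40.
The remaining quadratic factors as (q + 5)(q + 8).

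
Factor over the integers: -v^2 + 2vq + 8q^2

Group: -v(v + 2q) + 4q(v + 2q); both groups contain (v + 2q).

-(v - 4q)(v + 2q)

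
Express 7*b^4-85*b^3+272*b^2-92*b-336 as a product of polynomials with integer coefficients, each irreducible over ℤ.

(7*b+6)*(b-2)*(b-4)*(b-7)

Among the possible rational roots, b = -6/7 is a root, so (7*b+6) is a factor; dividing leaves b^3-13*b^2+50*b-56.
Next, b = 2 is a root, giving the factor (b-2) and quotient b^2-11*b+28.
The remaining quadratic factors as (b-4)(b-7).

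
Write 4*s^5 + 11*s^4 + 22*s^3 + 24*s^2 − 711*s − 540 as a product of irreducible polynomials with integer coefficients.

By the rational root theorem, s = −4 is a root, giving the factor (s + 4) and quotient 4*s^4 − 5*s^3 + 42*s^2 − 144*s − 135.
Continuing, s = 3 is a root, so (s − 3) is a factor; dividing leaves 4*s^3 + 7*s^2 + 63*s + 45.
Then s = −3/4 is a root, giving the factor (4*s + 3) and quotient s^2 + s + 15.
The quadratic s^2 + s + 15 has discriminant −59 < 0 and is irreducible over ℤ.

(4*s + 3)*(s + 4)*(s − 3)*(s^2 + s + 15)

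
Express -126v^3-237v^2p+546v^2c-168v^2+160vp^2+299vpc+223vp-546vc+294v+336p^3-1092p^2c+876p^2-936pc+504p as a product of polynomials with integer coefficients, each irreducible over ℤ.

-(3v+4p-13c+7)(6v-7p-6)(7v+12p)

Group: 3v(-42v^2-23vp+42v+84p^2+72p) + (4p-13c+7)(-42v^2-23vp+42v+84p^2+72p); both groups contain (-42v^2-23vp+42v+84p^2+72p), so (3v+4p-13c+7) is a factor with cofactor -42v^2-23vp+42v+84p^2+72p.
The cofactor groups again: -42v^2-23vp+42v+84p^2+72p = -7v(6v-7p-6) - 12p(6v-7p-6); both groups contain (6v-7p-6), giving -(7v+12p)(6v-7p-6).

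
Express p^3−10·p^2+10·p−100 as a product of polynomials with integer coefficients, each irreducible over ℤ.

Group as (p^3+10·p) + (−10·p^2−100) = p·(p^2+10) − 10·(p^2+10).
Both groups share the factor (p^2+10).

(p−10)·(p^2+10)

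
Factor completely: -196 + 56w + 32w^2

4(2w + 7)(4w - 7)

Pull out the common factor 4, then factor the remaining trinomial.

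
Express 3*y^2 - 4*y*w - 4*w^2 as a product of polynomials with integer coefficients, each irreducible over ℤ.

Group: y*(3*y + 2*w) - 2*w*(3*y + 2*w); both groups contain (3*y + 2*w).

(y - 2*w)*(3*y + 2*w)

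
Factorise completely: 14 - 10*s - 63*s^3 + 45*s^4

Group as (45*s^4 - 10*s) + (-63*s^3 + 14) = 5*s*(9*s^3 - 2) - 7*(9*s^3 - 2).
Both groups share the factor (9*s^3 - 2).

(5*s - 7)*(9*s^3 - 2)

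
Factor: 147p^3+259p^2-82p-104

Trying the rational-root candidates, p = -4/7 is a root, so (7p+4) is a factor; dividing leaves 21p^2+25p-26.
The remaining quadratic factors as (7p+13)(3p-2).

(3p-2)(7p+13)(7p+4)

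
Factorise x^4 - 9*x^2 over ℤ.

x^2*(x + 3)*(x - 3)

Pull out the common factor x^2, leaving x^2 - 9.
Recognize a difference of squares with the parts x and 3.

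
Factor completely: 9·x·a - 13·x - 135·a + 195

Group as (9·x·a - 13·x) + (-135·a + 195) = x·(9·a - 13) - 15·(9·a - 13).
Both groups share the factor (9·a - 13).

(9·a - 13)·(x - 15)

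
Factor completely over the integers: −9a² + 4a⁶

Pull out the common factor a², leaving 4a⁴ − 9.
Recognize a difference of squares with the parts 2a² and 3.

a²(2a² + 3)(2a² − 3)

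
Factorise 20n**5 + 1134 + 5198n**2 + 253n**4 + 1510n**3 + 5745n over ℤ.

(4n + 1)(5n + 7)(n + 6)(n**2 + 5n + 27)

By the rational root theorem, n = −6 is a root, giving the factor (n + 6) and quotient 20n**4 + 133n**3 + 712n**2 + 926n + 189.
Continuing, n = −7/5 is a root, giving the factor (5n + 7) and quotient 4n**3 + 21n**2 + 113n + 27.
Continuing, n = −1/4 is a root, so (4n + 1) is a factor; dividing leaves n**2 + 5n + 27.
The quadratic n**2 + 5n + 27 has discriminant −83 < 0 and is irreducible over ℤ.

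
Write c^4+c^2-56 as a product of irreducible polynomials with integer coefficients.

Substitute u = c^2 to get a quadratic in u, then factor.
c^2-7 is irreducible over ℤ (7 is not a perfect square).
c^2+8 is irreducible over ℤ (always positive, so no real roots).

(c^2+8)*(c^2-7)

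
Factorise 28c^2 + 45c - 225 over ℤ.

(4c + 15)(7c - 15)

Need a pair with product 28·(-225) = -6300 and sum 45: that's 105 and -60.
Split the middle term: 28c^2 + 105c - 60c - 225 = 7c(4c + 15) - 15(4c + 15).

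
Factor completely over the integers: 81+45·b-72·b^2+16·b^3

(4·b+3)·(4·b-9)·(b-3)

Trying the rational-root candidates, b = 3 is a root, giving the factor (b-3) and quotient 16·b^2-24·b-27.
The remaining quadratic factors as (4·b+3)(4·b-9).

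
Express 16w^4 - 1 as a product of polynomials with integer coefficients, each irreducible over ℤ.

(2w)⁴ − (1)⁴ = ((2w)² − (1)²)((2w)² + (1)²); the first factor splits again, the second (4w^2 + 1) is irreducible.

(2w + 1)(2w - 1)(4w^2 + 1)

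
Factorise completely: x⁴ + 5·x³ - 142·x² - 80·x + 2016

By the rational root theorem, x = 9 is a root, so (x - 9) is a factor; dividing leaves x³ + 14·x² - 16·x - 224.
Next, x = -14 is a root, so (x + 14) divides it; the quotient is x² - 16.
The remaining quadratic factors as (x - 4)(x + 4).

(x + 14)·(x + 4)·(x - 4)·(x - 9)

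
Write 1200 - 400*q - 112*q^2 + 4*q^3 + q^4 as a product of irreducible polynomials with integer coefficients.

(q + 10)*(q + 6)*(q - 10)*(q - 2)

Trying the rational-root candidates, q = -10 is a root, giving the factor (q + 10) and quotient q^3 - 6*q^2 - 52*q + 120.
Next, q = 10 is a root, so (q - 10) is a factor; dividing leaves q^2 + 4*q - 12.
The remaining quadratic factors as (q + 6)(q - 2).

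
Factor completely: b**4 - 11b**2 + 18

(b + 3)(b - 3)(b**2 - 2)

Substitute u = b**2 to get a quadratic in u, then factor.
b**2 - 9 is a difference of squares.
b**2 - 2 is irreducible over ℤ (2 is not a perfect square).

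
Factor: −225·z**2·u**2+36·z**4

Factor out 9·z**2, leaving 4·z**2−25·u**2, which is a difference of two squares.

9·z**2·(2·z−5·u)·(2·z+5·u)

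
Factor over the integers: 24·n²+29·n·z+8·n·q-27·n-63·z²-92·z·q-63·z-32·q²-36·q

(3·n+7·z+4·q)·(8·n-9·z-8·q-9)

Group: 3·n·(8·n-9·z-8·q-9) + (7·z+4·q)·(8·n-9·z-8·q-9); both groups contain (8·n-9·z-8·q-9).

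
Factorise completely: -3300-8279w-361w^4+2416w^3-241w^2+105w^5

Among the possible rational roots, w = 11/5 is a root, so (5w-11) is a factor; dividing leaves 21w^4-26w^3+426w^2+889w+300.
Then w = -4/3 is a root, so (3w+4) is a factor; dividing leaves 7w^3-18w^2+166w+75.
Then w = -3/7 is a root, so (7w+3) divides it; the quotient is w^2-3w+25.
The quadratic w^2-3w+25 has discriminant -91 < 0 and is irreducible over ℤ.

(3w+4)(5w-11)(7w+3)(w^2-3w+25)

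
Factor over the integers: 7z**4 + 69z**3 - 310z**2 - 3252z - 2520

By the rational root theorem, z = -10 is a root, so (z + 10) divides it; the quotient is 7z**3 - z**2 - 300z - 252.
Continuing, z = -6/7 is a root, so (7z + 6) is a factor; dividing leaves z**2 - z - 42.
The remaining quadratic factors as (z + 6)(z - 7).

(7z + 6)(z + 10)(z + 6)(z - 7)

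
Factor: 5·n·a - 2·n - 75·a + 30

Group as (5·n·a - 2·n) + (-75·a + 30) = n·(5·a - 2) - 15·(5·a - 2).
Both groups share the factor (5·a - 2).

(5·a - 2)·(n - 15)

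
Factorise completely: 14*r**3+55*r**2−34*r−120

(2*r−3)*(7*r+10)*(r+4)

Trying the rational-root candidates, r = −10/7 is a root, so (7*r+10) is a factor; dividing leaves 2*r**2+5*r−12.
The remaining quadratic factors as (r+4)(2*r−3).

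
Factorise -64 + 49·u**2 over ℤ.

(7·u + 8)·(7·u - 8)

Need a pair with product 49·(-64) = -3136 and sum 0: that's -56 and 56.
Split the middle term: 49·u**2 - 56·u + 56·u - 64 = 7·u·(7·u - 8) + 8·(7·u - 8).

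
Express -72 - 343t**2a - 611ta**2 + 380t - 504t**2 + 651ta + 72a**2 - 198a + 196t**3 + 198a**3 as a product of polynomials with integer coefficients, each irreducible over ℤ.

Group: 4t(49t**2 + 49ta - 77t - 18a**2 + 18) + (-11a - 4)(49t**2 + 49ta - 77t - 18a**2 + 18); both groups contain (49t**2 + 49ta - 77t - 18a**2 + 18), so (4t - 11a - 4) is a factor with cofactor 49t**2 + 49ta - 77t - 18a**2 + 18.
The cofactor groups again: 49t**2 + 49ta - 77t - 18a**2 + 18 = 7t(7t - 2a - 2) + (9a - 9)(7t - 2a - 2); both groups contain (7t - 2a - 2), giving (7t + 9a - 9)(7t - 2a - 2).

(4t - 11a - 4)(7t - 2a - 2)(7t + 9a - 9)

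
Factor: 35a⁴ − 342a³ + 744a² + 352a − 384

(5a + 4)(7a − 4)(a − 4)(a − 6)

Testing divisors of the constant over divisors of the leading coefficient, a = −4/5 is a root, so (5a + 4) divides it; the quotient is 7a³ − 74a² + 208a − 96.
Next, a = 4 is a root, so (a − 4) is a factor; dividing leaves 7a² − 46a + 24.
The remaining quadratic factors as (a − 6)(7a − 4).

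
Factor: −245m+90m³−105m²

Pull out the common factor 5m, then factor the remaining trinomial.

5m(3m−7)(6m+7)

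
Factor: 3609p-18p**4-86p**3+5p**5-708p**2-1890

(5p-3)(p-3)(p-7)(p**2+7p+30)

Trying the rational-root candidates, p = 3/5 is a root, giving the factor (5p-3) and quotient p**4-3p**3-19p**2-153p+630.
Continuing, p = 3 is a root, so (p-3) divides it; the quotient is p**3-19p-210.
Continuing, p = 7 is a root, so (p-7) is a factor; dividing leaves p**2+7p+30.
The quadratic p**2+7p+30 has discriminant -71 < 0 and is irreducible over ℤ.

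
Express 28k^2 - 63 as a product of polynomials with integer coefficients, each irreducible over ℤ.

7(2k + 3)(2k - 3)

Every term has a factor of 7. Then 4k^2 - 9 = (2k)² − (3)².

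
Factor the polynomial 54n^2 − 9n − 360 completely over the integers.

9(2n + 5)(3n − 8)

Pull out the common factor 9, then factor the remaining trinomial.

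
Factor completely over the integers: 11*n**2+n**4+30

(n**2+5)*(n**2+6)

Substitute u = n**2 to get a quadratic in u, then factor.
n**2+5 is irreducible over ℤ (always positive, so no real roots).
n**2+6 is irreducible over ℤ (always positive, so no real roots).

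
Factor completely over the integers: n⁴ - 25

(n² + 5)(n² - 5)

Substitute u = n² to get a quadratic in u, then factor.
n² + 5 is irreducible over ℤ (always positive, so no real roots).
n² - 5 is irreducible over ℤ (5 is not a perfect square).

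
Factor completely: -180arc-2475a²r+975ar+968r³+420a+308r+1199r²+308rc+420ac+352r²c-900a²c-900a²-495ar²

Group: 15a(-165ar-60ac-60a-121r²-44rc-44r) + (-8r-7)(-165ar-60ac-60a-121r²-44rc-44r); both groups contain (-165ar-60ac-60a-121r²-44rc-44r), so (15a-8r-7) is a factor with cofactor -165ar-60ac-60a-121r²-44rc-44r.
The cofactor groups again: -165ar-60ac-60a-121r²-44rc-44r = -15a(11r+4c+4) - 11r(11r+4c+4); both groups contain (11r+4c+4), giving -(15a+11r)(11r+4c+4).

-(15a+11r)(15a-8r-7)(11r+4c+4)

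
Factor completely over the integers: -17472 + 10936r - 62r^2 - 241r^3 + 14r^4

(2r + 13)(7r - 12)(r - 14)(r - 8)

Trying the rational-root candidates, r = 12/7 is a root, giving the factor (7r - 12) and quotient 2r^3 - 31r^2 - 62r + 1456.
Then r = 8 is a root, so (r - 8) divides it; the quotient is 2r^2 - 15r - 182.
The remaining quadratic factors as (2r + 13)(r - 14).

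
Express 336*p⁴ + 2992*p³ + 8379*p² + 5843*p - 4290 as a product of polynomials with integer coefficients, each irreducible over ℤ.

(3*p + 10)*(4*p + 11)*(4*p + 13)*(7*p - 3)

Trying the rational-root candidates, p = -11/4 is a root, so (4*p + 11) is a factor; dividing leaves 84*p³ + 517*p² + 673*p - 390.
Then p = -10/3 is a root, giving the factor (3*p + 10) and quotient 28*p² + 79*p - 39.
The remaining quadratic factors as (4*p + 13)(7*p - 3).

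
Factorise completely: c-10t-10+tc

(c-10)(t+1)

Group as (tc-10t) + (c-10) = t(c-10) + (c-10).
Both groups share the factor (c-10).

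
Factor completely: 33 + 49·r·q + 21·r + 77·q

Group as (49·r·q + 21·r) + (77·q + 33) = 7·r·(7·q + 3) + 11·(7·q + 3).
Both groups share the factor (7·q + 3).

(7·q + 3)·(7·r + 11)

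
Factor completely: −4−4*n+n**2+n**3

(n+1)*(n+2)*(n−2)

Testing divisors of the constant over divisors of the leading coefficient, n = 2 is a root, so (n−2) divides it; the quotient is n**2+3*n+2.
The remaining quadratic factors as (n+2)(n+1).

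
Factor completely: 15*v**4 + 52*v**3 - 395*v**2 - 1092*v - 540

(3*v + 2)*(5*v + 9)*(v + 6)*(v - 5)

Testing divisors of the constant over divisors of the leading coefficient, v = -2/3 is a root, giving the factor (3*v + 2) and quotient 5*v**3 + 14*v**2 - 141*v - 270.
Next, v = 5 is a root, so (v - 5) divides it; the quotient is 5*v**2 + 39*v + 54.
The remaining quadratic factors as (5*v + 9)(v + 6).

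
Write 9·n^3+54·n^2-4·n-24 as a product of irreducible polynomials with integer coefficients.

Group as (9·n^3-4·n) + (54·n^2-24) = n·(9·n^2-4) + 6·(9·n^2-4).
Both groups share the factor (9·n^2-4).

(3·n+2)·(3·n-2)·(n+6)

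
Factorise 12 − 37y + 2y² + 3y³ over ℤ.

Trying the rational-root candidates, y = 3 is a root, giving the factor (y − 3) and quotient 3y² + 11y − 4.
The remaining quadratic factors as (y + 4)(3y − 1).

(3y − 1)(y + 4)(y − 3)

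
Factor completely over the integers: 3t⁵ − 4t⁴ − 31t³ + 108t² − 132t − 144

Among the possible rational roots, t = 3 is a root, giving the factor (t − 3) and quotient 3t⁴ + 5t³ − 16t² + 60t + 48.
Next, t = −2/3 is a root, so (3t + 2) divides it; the quotient is t³ + t² − 6t + 24.
Then t = −4 is a root, giving the factor (t + 4) and quotient t² − 3t + 6.
The quadratic t² − 3t + 6 has discriminant −15 < 0 and is irreducible over ℤ.

(3t + 2)(t + 4)(t − 3)(t² − 3t + 6)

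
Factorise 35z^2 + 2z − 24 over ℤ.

(5z − 4)(7z + 6)

Need a pair with product 35·(−24) = −840 and sum 2: that's −28 and 30.
Split the middle term: 35z^2 − 28z + 30z − 24 = 7z(5z − 4) + 6(5z − 4).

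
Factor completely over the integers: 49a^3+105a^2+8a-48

By the rational root theorem, a = 4/7 is a root, giving the factor (7a-4) and quotient 7a^2+19a+12.
The remaining quadratic factors as (a+1)(7a+12).

(7a+12)(7a-4)(a+1)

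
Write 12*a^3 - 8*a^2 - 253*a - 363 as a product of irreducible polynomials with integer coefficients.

(2*a - 11)*(6*a + 11)*(a + 3)

Trying the rational-root candidates, a = -3 is a root, so (a + 3) divides it; the quotient is 12*a^2 - 44*a - 121.
The remaining quadratic factors as (6*a + 11)(2*a - 11).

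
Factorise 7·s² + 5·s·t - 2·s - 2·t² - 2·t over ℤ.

(7·s - 2·t - 2)·(s + t)

Group: 7·s·(s + t) + (-2·t - 2)·(s + t); both groups contain (s + t).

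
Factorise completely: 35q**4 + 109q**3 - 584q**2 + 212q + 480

Trying the rational-root candidates, q = 2 is a root, so (q - 2) divides it; the quotient is 35q**3 + 179q**2 - 226q - 240.
Next, q = 8/5 is a root, so (5q - 8) is a factor; dividing leaves 7q**2 + 47q + 30.
The remaining quadratic factors as (7q + 5)(q + 6).

(5q - 8)(7q + 5)(q + 6)(q - 2)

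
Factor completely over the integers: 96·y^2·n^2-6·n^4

6·n^2·(4·y-n)·(4·y+n)

Factor out 6·n^2, leaving 16·y^2-n^2, which is a difference of two squares.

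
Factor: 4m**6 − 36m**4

Pull out the common factor 4m**4, leaving m**2 − 9.
Recognize a difference of squares with the parts m and 3.

4m**4(m + 3)(m − 3)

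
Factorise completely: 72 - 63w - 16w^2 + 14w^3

Group as (14w^3 - 63w) + (-16w^2 + 72) = 7w(2w^2 - 9) - 8(2w^2 - 9).
Both groups share the factor (2w^2 - 9).

(7w - 8)(2w^2 - 9)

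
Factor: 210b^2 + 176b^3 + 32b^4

2b^2(4b + 15)(4b + 7)

Pull out the common factor 2b^2, then factor the remaining trinomial.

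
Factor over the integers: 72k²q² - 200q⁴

Every term has a factor of 8q². Then 9k² - 25q² = (3k)² − (5q)².

8q²(3k + 5q)(3k - 5q)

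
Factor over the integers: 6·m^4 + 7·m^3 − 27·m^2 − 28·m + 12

Trying the rational-root candidates, m = −2 is a root, so (m + 2) divides it; the quotient is 6·m^3 − 5·m^2 − 17·m + 6.
Continuing, m = 1/3 is a root, so (3·m − 1) divides it; the quotient is 2·m^2 − m − 6.
The remaining quadratic factors as (2·m + 3)(m − 2).

(2·m + 3)·(3·m − 1)·(m + 2)·(m − 2)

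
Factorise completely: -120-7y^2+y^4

(y^2+8)(y^2-15)

Substitute u = y^2 to get a quadratic in u, then factor.
y^2-15 is irreducible over ℤ (15 is not a perfect square).
y^2+8 is irreducible over ℤ (always positive, so no real roots).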